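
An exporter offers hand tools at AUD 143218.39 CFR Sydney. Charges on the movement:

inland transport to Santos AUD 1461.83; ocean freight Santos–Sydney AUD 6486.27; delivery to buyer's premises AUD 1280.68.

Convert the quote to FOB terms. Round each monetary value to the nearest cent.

FOB price: AUD 136732.12

Not relevant to the conversion: inland to port — on the seller under both CFR and FOB; already in the CFR price and stays in the FOB price. delivery — on the buyer under both terms; not part of either seller's price.
From CFR to FOB, the seller no longer bears: freight.
FOB price = 143218.39 − 6486.27 = 136732.12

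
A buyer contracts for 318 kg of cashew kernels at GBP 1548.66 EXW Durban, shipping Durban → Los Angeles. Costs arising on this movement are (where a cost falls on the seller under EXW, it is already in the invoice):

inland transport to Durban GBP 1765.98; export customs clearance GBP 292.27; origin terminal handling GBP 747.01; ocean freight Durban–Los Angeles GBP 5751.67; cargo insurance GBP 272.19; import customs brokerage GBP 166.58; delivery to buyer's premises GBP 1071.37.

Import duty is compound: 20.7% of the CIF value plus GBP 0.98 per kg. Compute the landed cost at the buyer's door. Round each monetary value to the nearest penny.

Total landed cost: GBP 14075.57

EXW: the seller makes goods available at their premises; the buyer bears all onward costs.
CIF value = EXW price + inland to port + export clearance + origin terminal + freight + insurance = 1548.66 + 1765.98 + 292.27 + 747.01 + 5751.67 + 272.19 = 10377.78
Ad valorem component: 10377.78 × 20.7% = 2148.20
Specific component: 318 × 0.98 = 311.64
Import duty = 2148.20 + 311.64 = 2459.84
Buyer bears: inland to port 1765.98 + export clearance 292.27 + origin terminal 747.01 + freight 5751.67 + insurance 272.19 + brokerage 166.58 + delivery 1071.37 + duty 2459.84 = 12526.91
Landed cost = invoice 1548.66 + 12526.91 = 14075.57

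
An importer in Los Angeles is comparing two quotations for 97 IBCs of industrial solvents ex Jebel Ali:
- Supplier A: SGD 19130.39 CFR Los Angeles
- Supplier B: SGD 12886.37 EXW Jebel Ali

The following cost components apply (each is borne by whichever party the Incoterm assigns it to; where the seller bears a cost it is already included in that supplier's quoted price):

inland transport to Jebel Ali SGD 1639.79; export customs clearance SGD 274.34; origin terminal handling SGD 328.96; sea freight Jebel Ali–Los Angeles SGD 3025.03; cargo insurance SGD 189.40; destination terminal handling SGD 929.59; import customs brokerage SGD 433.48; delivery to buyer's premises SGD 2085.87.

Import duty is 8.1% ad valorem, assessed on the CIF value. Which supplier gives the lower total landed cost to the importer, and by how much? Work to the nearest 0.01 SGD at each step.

Supplier A (CFR):
CIF value = CFR price + insurance = 19130.39 + 189.40 = 19319.79
Import duty = 19319.79 × 8.1% = 1564.90
Buyer bears (A): 189.40 + 929.59 + 433.48 + 2085.87 = 3638.34
Landed cost (A) = invoice 19130.39 + 3638.34 + duty 1564.90 = 24333.63
Supplier B (EXW):
CIF value = EXW price + inland to port + export clearance + origin terminal + freight + insurance = 12886.37 + 1639.79 + 274.34 + 328.96 + 3025.03 + 189.40 = 18343.89
Import duty = 18343.89 × 8.1% = 1485.86
Buyer bears (B): 1639.79 + 274.34 + 328.96 + 3025.03 + 189.40 + 929.59 + 433.48 + 2085.87 = 8906.46
Landed cost (B) = invoice 12886.37 + 8906.46 + duty 1485.86 = 23278.69
Difference = |24333.63 − 23278.69| = 1054.94

Supplier B is cheaper by SGD 1054.94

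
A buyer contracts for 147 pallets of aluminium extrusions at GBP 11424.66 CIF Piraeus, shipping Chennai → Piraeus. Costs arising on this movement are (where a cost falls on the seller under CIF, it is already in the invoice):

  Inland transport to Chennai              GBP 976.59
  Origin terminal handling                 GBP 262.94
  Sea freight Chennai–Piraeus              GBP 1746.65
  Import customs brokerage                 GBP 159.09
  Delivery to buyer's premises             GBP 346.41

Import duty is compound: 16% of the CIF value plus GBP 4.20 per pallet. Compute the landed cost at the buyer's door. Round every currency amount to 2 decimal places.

Total landed cost: GBP 14375.51

CIF: the seller pays costs through ocean freight and marine insurance to the destination port.
Already in the invoice (seller's account under CIF): inland to port, origin terminal, freight — exclude.
The CIF price already equals the CIF value: 11424.66
Ad valorem component: 11424.66 × 16% = 1827.95
Specific component: 147 × 4.20 = 617.40
Import duty = 1827.95 + 617.40 = 2445.35
Buyer bears: brokerage 159.09 + delivery 346.41 + duty 2445.35 = 2950.85
Landed cost = invoice 11424.66 + 2950.85 = 14375.51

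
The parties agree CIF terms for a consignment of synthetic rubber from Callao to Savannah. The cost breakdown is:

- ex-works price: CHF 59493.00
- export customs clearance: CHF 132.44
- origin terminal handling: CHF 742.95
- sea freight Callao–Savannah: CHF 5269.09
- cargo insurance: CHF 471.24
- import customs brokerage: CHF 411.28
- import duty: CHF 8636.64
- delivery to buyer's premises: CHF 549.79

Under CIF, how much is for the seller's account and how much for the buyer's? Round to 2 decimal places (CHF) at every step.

Seller: CHF 66108.72; buyer: CHF 9597.71

CIF: the seller pays costs through ocean freight and marine insurance to the destination port.
Seller's account: goods 59493.00 + export clearance 132.44 + origin terminal 742.95 + freight 5269.09 + insurance 471.24 = 66108.72
Buyer's account: brokerage 411.28 + duty 8636.64 + delivery 549.79 = 9597.71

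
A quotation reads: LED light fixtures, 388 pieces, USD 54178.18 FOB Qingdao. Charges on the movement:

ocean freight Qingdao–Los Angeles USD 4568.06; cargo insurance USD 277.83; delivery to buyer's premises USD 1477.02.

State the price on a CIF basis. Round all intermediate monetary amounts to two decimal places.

CIF price: USD 59024.07

Not relevant to the conversion: delivery — on the buyer under both terms; not part of either seller's price.
From FOB to CIF, the seller additionally bears: freight, insurance.
CIF price = 54178.18 + 4568.06 + 277.83 = 59024.07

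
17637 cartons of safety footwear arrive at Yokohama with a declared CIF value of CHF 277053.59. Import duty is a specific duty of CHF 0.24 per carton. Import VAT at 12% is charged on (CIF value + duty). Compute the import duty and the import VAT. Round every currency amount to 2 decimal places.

Import duty = 17637 × 0.24 = 4232.88
VAT base = CIF + duty = 277053.59 + 4232.88 = 281286.47
Import VAT = 281286.47 × 12% = 33754.38

Import duty: CHF 4232.88; import VAT: CHF 33754.38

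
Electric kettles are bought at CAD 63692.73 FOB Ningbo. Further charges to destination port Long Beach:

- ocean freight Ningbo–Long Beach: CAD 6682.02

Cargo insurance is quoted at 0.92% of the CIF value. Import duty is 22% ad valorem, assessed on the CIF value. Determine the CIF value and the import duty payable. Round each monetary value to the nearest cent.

Let C be the CIF value. C = FOB price + freight + 0.92% × C
C − 0.92% × C = 63692.73 + 6682.02
0.9908 × C = 70374.75
C = 70374.75 / 0.9908 = 71028.21
Insurance premium = 0.92% × 71028.21 = 653.46
Import duty = 71028.21 × 22% = 15626.21

CIF value: CAD 71028.21; import duty: CAD 15626.21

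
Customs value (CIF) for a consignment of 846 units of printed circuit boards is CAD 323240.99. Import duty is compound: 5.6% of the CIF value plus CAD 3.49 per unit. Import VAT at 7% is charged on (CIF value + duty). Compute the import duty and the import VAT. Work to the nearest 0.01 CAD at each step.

Import duty: CAD 21054.04; import VAT: CAD 24100.65

Ad valorem component: 323240.99 × 5.6% = 18101.50
Specific component: 846 × 3.49 = 2952.54
Import duty = 18101.50 + 2952.54 = 21054.04
VAT base = CIF + duty = 323240.99 + 21054.04 = 344295.03
Import VAT = 344295.03 × 7% = 24100.65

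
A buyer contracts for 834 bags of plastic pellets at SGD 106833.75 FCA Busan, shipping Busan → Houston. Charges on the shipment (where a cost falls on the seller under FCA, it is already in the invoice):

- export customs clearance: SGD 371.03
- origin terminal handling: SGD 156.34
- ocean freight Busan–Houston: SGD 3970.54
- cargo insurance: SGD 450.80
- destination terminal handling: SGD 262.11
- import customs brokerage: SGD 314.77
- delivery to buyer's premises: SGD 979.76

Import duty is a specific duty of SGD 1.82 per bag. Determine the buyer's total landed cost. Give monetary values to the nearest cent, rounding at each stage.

FCA: the seller delivers export-cleared goods to the carrier; the buyer bears costs from that point.
Already in the invoice (seller's account under FCA): export clearance — exclude.
CIF value = FCA price + origin terminal + freight + insurance = 106833.75 + 156.34 + 3970.54 + 450.80 = 111411.43
Import duty = 834 × 1.82 = 1517.88
Buyer bears: origin terminal 156.34 + freight 3970.54 + insurance 450.80 + destination terminal 262.11 + brokerage 314.77 + delivery 979.76 + duty 1517.88 = 7652.20
Landed cost = invoice 106833.75 + 7652.20 = 114485.95

Total landed cost: SGD 114485.95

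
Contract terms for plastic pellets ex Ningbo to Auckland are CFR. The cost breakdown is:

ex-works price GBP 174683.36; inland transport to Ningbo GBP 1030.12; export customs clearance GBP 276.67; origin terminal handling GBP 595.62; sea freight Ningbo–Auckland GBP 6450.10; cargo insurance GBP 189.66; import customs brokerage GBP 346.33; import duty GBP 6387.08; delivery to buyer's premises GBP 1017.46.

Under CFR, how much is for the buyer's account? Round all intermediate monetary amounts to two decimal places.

Buyer's account: GBP 7940.53

CFR: the seller pays costs through ocean freight to the destination port, but not insurance.
Seller's account: goods 174683.36 + inland to port 1030.12 + export clearance 276.67 + origin terminal 595.62 + freight 6450.10 = 183035.87
Buyer's account: insurance 189.66 + brokerage 346.33 + duty 6387.08 + delivery 1017.46 = 7940.53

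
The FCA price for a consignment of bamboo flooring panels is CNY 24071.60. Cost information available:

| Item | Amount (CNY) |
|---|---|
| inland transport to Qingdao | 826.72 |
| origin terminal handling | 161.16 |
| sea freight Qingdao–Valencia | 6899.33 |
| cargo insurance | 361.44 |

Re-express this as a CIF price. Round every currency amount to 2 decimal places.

CIF price: CNY 31493.53

Not relevant to the conversion: inland to port — on the seller under both FCA and CIF; already in the FCA price and stays in the CIF price.
From FCA to CIF, the seller additionally bears: origin terminal, freight, insurance.
CIF price = 24071.60 + 161.16 + 6899.33 + 361.44 = 31493.53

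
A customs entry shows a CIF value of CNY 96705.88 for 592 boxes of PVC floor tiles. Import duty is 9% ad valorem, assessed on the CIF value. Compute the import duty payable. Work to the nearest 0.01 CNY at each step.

Import duty: CNY 8703.53

Import duty = 96705.88 × 9% = 8703.53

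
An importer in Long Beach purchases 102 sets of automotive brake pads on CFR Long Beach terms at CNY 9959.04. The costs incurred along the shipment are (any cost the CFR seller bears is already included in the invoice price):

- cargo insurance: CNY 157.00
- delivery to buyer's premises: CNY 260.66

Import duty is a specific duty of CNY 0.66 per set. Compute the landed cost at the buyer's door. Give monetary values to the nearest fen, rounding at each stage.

CFR: the seller pays costs through ocean freight to the destination port, but not insurance.
CIF value = CFR price + insurance = 9959.04 + 157.00 = 10116.04
Import duty = 102 × 0.66 = 67.32
Buyer bears: insurance 157.00 + delivery 260.66 + duty 67.32 = 484.98
Landed cost = invoice 9959.04 + 484.98 = 10444.02

Total landed cost: CNY 10444.02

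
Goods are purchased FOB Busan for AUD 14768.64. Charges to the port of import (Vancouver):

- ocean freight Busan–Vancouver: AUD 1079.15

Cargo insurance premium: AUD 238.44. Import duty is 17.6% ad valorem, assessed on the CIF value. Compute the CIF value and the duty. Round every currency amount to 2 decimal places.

CIF = FOB price + freight + insurance
CIF = 14768.64 + 1079.15 + 238.44 = 16086.23
Import duty = 16086.23 × 17.6% = 2831.18

CIF value: AUD 16086.23; import duty: AUD 2831.18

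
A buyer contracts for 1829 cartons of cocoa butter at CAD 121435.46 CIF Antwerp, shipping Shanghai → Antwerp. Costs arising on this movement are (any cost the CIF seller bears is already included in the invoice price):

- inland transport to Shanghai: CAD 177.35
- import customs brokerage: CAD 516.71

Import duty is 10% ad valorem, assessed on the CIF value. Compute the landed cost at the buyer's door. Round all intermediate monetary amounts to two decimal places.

Total landed cost: CAD 134095.72

CIF: the seller pays costs through ocean freight and marine insurance to the destination port.
Already in the invoice (seller's account under CIF): inland to port — exclude.
The CIF price already equals the CIF value: 121435.46
Import duty = 121435.46 × 10% = 12143.55
Buyer bears: brokerage 516.71 + duty 12143.55 = 12660.26
Landed cost = invoice 121435.46 + 12660.26 = 134095.72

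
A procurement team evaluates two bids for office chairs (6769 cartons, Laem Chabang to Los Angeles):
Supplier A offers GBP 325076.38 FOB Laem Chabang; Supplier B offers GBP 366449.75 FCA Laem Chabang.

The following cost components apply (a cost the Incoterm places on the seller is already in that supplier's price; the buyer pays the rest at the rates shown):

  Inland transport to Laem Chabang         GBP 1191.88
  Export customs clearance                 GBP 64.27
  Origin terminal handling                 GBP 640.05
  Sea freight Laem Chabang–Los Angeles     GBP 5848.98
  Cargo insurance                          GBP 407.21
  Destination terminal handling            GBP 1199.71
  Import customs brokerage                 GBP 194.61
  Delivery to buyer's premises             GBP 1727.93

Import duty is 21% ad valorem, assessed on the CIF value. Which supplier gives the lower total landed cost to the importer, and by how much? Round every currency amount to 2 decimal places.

Supplier A is cheaper by GBP 50836.24

Supplier A (FOB):
CIF value = FOB price + freight + insurance = 325076.38 + 5848.98 + 407.21 = 331332.57
Import duty = 331332.57 × 21% = 69579.84
Buyer bears (A): 5848.98 + 407.21 + 1199.71 + 194.61 + 1727.93 = 9378.44
Landed cost (A) = invoice 325076.38 + 9378.44 + duty 69579.84 = 404034.66
Supplier B (FCA):
CIF value = FCA price + origin terminal + freight + insurance = 366449.75 + 640.05 + 5848.98 + 407.21 = 373345.99
Import duty = 373345.99 × 21% = 78402.66
Buyer bears (B): 640.05 + 5848.98 + 407.21 + 1199.71 + 194.61 + 1727.93 = 10018.49
Landed cost (B) = invoice 366449.75 + 10018.49 + duty 78402.66 = 454870.90
Difference = |404034.66 − 454870.90| = 50836.24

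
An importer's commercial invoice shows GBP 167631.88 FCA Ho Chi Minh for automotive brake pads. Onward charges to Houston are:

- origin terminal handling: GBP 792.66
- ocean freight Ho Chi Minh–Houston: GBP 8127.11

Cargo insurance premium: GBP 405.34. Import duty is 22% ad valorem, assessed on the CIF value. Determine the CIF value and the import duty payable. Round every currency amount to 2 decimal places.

CIF = FCA price + pre-shipment costs + freight + insurance
CIF = 167631.88 + 792.66 + 8127.11 + 405.34 = 176956.99
Import duty = 176956.99 × 22% = 38930.54

CIF value: GBP 176956.99; import duty: GBP 38930.54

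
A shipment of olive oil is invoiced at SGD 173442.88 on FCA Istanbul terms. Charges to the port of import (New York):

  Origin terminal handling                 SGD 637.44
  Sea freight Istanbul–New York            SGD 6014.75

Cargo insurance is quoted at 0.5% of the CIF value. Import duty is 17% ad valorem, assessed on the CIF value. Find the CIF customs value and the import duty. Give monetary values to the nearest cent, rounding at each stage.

Let C be the CIF value. C = FCA price + pre-shipment costs + freight + 0.5% × C
C − 0.5% × C = 173442.88 + 637.44 + 6014.75
0.995 × C = 180095.07
C = 180095.07 / 0.995 = 181000.07
Insurance premium = 0.5% × 181000.07 = 905.00
Import duty = 181000.07 × 17% = 30770.01

CIF value: SGD 181000.07; import duty: SGD 30770.01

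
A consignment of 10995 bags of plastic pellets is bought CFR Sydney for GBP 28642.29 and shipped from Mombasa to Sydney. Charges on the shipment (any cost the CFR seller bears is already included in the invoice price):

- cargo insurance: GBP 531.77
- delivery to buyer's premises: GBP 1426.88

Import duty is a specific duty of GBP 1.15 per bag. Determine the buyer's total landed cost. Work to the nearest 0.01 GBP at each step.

Total landed cost: GBP 43245.19

CFR: the seller pays costs through ocean freight to the destination port, but not insurance.
CIF value = CFR price + insurance = 28642.29 + 531.77 = 29174.06
Import duty = 10995 × 1.15 = 12644.25
Buyer bears: insurance 531.77 + delivery 1426.88 + duty 12644.25 = 14602.90
Landed cost = invoice 28642.29 + 14602.90 = 43245.19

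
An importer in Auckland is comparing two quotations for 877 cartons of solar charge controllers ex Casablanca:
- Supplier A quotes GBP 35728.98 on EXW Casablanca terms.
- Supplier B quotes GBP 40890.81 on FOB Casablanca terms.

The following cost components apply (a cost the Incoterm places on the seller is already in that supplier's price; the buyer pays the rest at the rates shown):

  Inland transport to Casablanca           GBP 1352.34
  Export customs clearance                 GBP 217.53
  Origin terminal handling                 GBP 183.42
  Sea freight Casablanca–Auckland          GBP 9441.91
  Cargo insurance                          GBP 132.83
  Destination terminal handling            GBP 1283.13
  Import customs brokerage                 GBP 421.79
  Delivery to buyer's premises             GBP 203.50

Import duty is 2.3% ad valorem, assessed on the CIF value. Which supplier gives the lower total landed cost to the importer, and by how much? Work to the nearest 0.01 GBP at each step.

Supplier A (EXW):
CIF value = EXW price + inland to port + export clearance + origin terminal + freight + insurance = 35728.98 + 1352.34 + 217.53 + 183.42 + 9441.91 + 132.83 = 47057.01
Import duty = 47057.01 × 2.3% = 1082.31
Buyer bears (A): 1352.34 + 217.53 + 183.42 + 9441.91 + 132.83 + 1283.13 + 421.79 + 203.50 = 13236.45
Landed cost (A) = invoice 35728.98 + 13236.45 + duty 1082.31 = 50047.74
Supplier B (FOB):
CIF value = FOB price + freight + insurance = 40890.81 + 9441.91 + 132.83 = 50465.55
Import duty = 50465.55 × 2.3% = 1160.71
Buyer bears (B): 9441.91 + 132.83 + 1283.13 + 421.79 + 203.50 = 11483.16
Landed cost (B) = invoice 40890.81 + 11483.16 + duty 1160.71 = 53534.68
Difference = |50047.74 − 53534.68| = 3486.94

Supplier A is cheaper by GBP 3486.94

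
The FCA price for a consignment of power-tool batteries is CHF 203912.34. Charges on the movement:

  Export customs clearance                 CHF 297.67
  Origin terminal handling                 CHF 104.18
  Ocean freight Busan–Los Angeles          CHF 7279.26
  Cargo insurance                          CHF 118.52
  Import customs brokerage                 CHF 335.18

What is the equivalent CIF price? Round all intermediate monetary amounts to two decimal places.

Not relevant to the conversion: export clearance — on the seller under both FCA and CIF; already in the FCA price and stays in the CIF price. brokerage — on the buyer under both terms; not part of either seller's price.
From FCA to CIF, the seller additionally bears: origin terminal, freight, insurance.
CIF price = 203912.34 + 104.18 + 7279.26 + 118.52 = 211414.30

CIF price: CHF 211414.30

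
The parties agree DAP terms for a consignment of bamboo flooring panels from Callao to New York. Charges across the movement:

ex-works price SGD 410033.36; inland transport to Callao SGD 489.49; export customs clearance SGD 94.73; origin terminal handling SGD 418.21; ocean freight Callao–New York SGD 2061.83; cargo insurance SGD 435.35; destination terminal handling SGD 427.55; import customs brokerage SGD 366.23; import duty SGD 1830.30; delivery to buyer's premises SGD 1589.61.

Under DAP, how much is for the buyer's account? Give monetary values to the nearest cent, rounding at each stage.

DAP: the seller bears all costs to the named destination except import duty and clearance.
Seller's account: goods 410033.36 + inland to port 489.49 + export clearance 94.73 + origin terminal 418.21 + freight 2061.83 + insurance 435.35 + destination terminal 427.55 + delivery 1589.61 = 415550.13
Buyer's account: brokerage 366.23 + duty 1830.30 = 2196.53

Buyer's account: SGD 2196.53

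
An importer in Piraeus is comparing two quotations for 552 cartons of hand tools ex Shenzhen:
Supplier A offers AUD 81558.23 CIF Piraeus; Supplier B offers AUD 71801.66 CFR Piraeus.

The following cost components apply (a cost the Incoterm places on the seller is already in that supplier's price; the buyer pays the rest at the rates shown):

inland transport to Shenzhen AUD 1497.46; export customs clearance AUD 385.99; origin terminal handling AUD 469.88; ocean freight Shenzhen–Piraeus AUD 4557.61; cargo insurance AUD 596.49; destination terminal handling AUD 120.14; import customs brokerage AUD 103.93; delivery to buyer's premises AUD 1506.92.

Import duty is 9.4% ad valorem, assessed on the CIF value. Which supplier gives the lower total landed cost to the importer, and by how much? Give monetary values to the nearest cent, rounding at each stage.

Supplier A (CIF):
The CIF price already equals the CIF value: 81558.23
Import duty = 81558.23 × 9.4% = 7666.47
Buyer bears (A): 120.14 + 103.93 + 1506.92 = 1730.99
Landed cost (A) = invoice 81558.23 + 1730.99 + duty 7666.47 = 90955.69
Supplier B (CFR):
CIF value = CFR price + insurance = 71801.66 + 596.49 = 72398.15
Import duty = 72398.15 × 9.4% = 6805.43
Buyer bears (B): 596.49 + 120.14 + 103.93 + 1506.92 = 2327.48
Landed cost (B) = invoice 71801.66 + 2327.48 + duty 6805.43 = 80934.57
Difference = |90955.69 − 80934.57| = 10021.12

Supplier B is cheaper by AUD 10021.12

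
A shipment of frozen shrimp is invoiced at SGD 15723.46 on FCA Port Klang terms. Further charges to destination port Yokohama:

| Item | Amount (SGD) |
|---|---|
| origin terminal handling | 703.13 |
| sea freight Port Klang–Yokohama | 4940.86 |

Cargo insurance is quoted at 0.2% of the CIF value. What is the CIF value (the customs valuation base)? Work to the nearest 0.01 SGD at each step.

Let C be the CIF value. C = FCA price + pre-shipment costs + freight + 0.2% × C
C − 0.2% × C = 15723.46 + 703.13 + 4940.86
0.998 × C = 21367.45
C = 21367.45 / 0.998 = 21410.27
Insurance premium = 0.2% × 21410.27 = 42.82

CIF value: SGD 21410.27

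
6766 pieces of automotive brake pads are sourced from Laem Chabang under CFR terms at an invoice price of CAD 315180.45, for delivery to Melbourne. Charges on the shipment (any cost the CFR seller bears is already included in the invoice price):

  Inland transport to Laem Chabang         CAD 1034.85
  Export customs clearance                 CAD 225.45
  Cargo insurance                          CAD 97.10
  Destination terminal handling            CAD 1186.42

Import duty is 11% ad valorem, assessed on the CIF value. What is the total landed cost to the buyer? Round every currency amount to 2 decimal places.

CFR: the seller pays costs through ocean freight to the destination port, but not insurance.
Already in the invoice (seller's account under CFR): inland to port, export clearance — exclude.
CIF value = CFR price + insurance = 315180.45 + 97.10 = 315277.55
Import duty = 315277.55 × 11% = 34680.53
Buyer bears: insurance 97.10 + destination terminal 1186.42 + duty 34680.53 = 35964.05
Landed cost = invoice 315180.45 + 35964.05 = 351144.50

Total landed cost: CAD 351144.50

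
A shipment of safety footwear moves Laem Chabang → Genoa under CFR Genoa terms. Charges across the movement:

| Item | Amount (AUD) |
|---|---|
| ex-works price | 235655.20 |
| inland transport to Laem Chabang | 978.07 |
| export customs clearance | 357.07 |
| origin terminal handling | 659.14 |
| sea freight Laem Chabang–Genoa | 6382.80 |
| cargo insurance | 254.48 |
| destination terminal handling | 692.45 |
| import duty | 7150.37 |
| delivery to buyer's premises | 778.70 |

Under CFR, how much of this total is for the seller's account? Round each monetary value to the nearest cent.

CFR: the seller pays costs through ocean freight to the destination port, but not insurance.
Seller's account: goods 235655.20 + inland to port 978.07 + export clearance 357.07 + origin terminal 659.14 + freight 6382.80 = 244032.28
Buyer's account: insurance 254.48 + destination terminal 692.45 + duty 7150.37 + delivery 778.70 = 8876.00

Seller's account: AUD 244032.28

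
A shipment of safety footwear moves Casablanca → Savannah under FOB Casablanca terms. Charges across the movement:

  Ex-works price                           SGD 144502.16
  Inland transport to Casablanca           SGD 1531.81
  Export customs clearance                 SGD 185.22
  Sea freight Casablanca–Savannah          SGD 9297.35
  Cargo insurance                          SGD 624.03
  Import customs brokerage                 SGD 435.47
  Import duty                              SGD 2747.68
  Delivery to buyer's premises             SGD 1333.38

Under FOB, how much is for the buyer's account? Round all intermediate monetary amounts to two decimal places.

FOB: the seller bears costs until goods are on board at the origin port; the buyer bears freight, insurance and all costs thereafter.
Seller's account: goods 144502.16 + inland to port 1531.81 + export clearance 185.22 = 146219.19
Buyer's account: freight 9297.35 + insurance 624.03 + brokerage 435.47 + duty 2747.68 + delivery 1333.38 = 14437.91

Buyer's account: SGD 14437.91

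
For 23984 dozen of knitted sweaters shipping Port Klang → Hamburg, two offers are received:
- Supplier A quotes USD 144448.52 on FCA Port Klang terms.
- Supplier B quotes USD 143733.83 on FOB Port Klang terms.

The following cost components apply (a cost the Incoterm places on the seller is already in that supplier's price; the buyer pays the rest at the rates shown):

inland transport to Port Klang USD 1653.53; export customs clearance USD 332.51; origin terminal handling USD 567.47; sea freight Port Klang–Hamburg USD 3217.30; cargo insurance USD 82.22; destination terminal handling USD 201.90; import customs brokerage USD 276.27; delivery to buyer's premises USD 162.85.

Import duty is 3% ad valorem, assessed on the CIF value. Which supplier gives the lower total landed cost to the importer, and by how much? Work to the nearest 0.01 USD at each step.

Supplier B is cheaper by USD 1320.63

Supplier A (FCA):
CIF value = FCA price + origin terminal + freight + insurance = 144448.52 + 567.47 + 3217.30 + 82.22 = 148315.51
Import duty = 148315.51 × 3% = 4449.47
Buyer bears (A): 567.47 + 3217.30 + 82.22 + 201.90 + 276.27 + 162.85 = 4508.01
Landed cost (A) = invoice 144448.52 + 4508.01 + duty 4449.47 = 153406.00
Supplier B (FOB):
CIF value = FOB price + freight + insurance = 143733.83 + 3217.30 + 82.22 = 147033.35
Import duty = 147033.35 × 3% = 4411.00
Buyer bears (B): 3217.30 + 82.22 + 201.90 + 276.27 + 162.85 = 3940.54
Landed cost (B) = invoice 143733.83 + 3940.54 + duty 4411.00 = 152085.37
Difference = |153406.00 − 152085.37| = 1320.63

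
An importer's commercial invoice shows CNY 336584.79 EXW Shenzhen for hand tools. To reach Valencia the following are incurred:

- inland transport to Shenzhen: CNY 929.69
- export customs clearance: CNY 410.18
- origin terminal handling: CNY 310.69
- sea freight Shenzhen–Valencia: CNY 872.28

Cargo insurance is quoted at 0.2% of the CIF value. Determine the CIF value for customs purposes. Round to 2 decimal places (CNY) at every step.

CIF value: CNY 339787.20

Let C be the CIF value. C = EXW price + pre-shipment costs + freight + 0.2% × C
C − 0.2% × C = 336584.79 + 929.69 + 410.18 + 310.69 + 872.28
0.998 × C = 339107.63
C = 339107.63 / 0.998 = 339787.20
Insurance premium = 0.2% × 339787.20 = 679.57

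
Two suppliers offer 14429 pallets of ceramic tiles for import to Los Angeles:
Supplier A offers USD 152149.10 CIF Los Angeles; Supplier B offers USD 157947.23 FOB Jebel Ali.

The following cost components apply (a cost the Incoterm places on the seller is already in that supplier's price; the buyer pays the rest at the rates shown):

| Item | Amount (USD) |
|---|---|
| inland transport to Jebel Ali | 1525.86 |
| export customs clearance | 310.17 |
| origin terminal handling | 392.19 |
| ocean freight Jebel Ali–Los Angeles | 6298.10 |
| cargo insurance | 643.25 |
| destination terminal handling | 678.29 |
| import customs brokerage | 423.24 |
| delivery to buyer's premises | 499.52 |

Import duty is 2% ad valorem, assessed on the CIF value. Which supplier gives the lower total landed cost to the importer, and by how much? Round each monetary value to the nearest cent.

Supplier A is cheaper by USD 12994.27

Supplier A (CIF):
The CIF price already equals the CIF value: 152149.10
Import duty = 152149.10 × 2% = 3042.98
Buyer bears (A): 678.29 + 423.24 + 499.52 = 1601.05
Landed cost (A) = invoice 152149.10 + 1601.05 + duty 3042.98 = 156793.13
Supplier B (FOB):
CIF value = FOB price + freight + insurance = 157947.23 + 6298.10 + 643.25 = 164888.58
Import duty = 164888.58 × 2% = 3297.77
Buyer bears (B): 6298.10 + 643.25 + 678.29 + 423.24 + 499.52 = 8542.40
Landed cost (B) = invoice 157947.23 + 8542.40 + duty 3297.77 = 169787.40
Difference = |156793.13 − 169787.40| = 12994.27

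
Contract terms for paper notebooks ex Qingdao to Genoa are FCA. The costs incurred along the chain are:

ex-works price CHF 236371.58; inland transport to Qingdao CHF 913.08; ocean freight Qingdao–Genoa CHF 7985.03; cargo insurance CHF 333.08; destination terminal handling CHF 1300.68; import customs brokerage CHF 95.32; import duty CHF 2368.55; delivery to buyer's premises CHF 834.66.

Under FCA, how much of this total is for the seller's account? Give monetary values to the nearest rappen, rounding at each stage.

FCA: the seller delivers export-cleared goods to the carrier; the buyer bears costs from that point.
Seller's account: goods 236371.58 + inland to port 913.08 = 237284.66
Buyer's account: freight 7985.03 + insurance 333.08 + destination terminal 1300.68 + brokerage 95.32 + duty 2368.55 + delivery 834.66 = 12917.32

Seller's account: CHF 237284.66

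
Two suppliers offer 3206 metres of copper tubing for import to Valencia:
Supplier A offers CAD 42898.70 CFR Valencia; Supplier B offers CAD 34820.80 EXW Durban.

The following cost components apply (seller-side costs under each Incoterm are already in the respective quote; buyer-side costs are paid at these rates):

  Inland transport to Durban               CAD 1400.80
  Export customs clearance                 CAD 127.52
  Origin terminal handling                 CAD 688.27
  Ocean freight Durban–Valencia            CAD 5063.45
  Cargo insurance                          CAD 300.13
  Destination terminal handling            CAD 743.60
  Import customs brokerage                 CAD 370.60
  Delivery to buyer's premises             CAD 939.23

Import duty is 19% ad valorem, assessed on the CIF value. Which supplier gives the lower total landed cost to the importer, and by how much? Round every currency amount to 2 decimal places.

Supplier A (CFR):
CIF value = CFR price + insurance = 42898.70 + 300.13 = 43198.83
Import duty = 43198.83 × 19% = 8207.78
Buyer bears (A): 300.13 + 743.60 + 370.60 + 939.23 = 2353.56
Landed cost (A) = invoice 42898.70 + 2353.56 + duty 8207.78 = 53460.04
Supplier B (EXW):
CIF value = EXW price + inland to port + export clearance + origin terminal + freight + insurance = 34820.80 + 1400.80 + 127.52 + 688.27 + 5063.45 + 300.13 = 42400.97
Import duty = 42400.97 × 19% = 8056.18
Buyer bears (B): 1400.80 + 127.52 + 688.27 + 5063.45 + 300.13 + 743.60 + 370.60 + 939.23 = 9633.60
Landed cost (B) = invoice 34820.80 + 9633.60 + duty 8056.18 = 52510.58
Difference = |53460.04 − 52510.58| = 949.46

Supplier B is cheaper by CAD 949.46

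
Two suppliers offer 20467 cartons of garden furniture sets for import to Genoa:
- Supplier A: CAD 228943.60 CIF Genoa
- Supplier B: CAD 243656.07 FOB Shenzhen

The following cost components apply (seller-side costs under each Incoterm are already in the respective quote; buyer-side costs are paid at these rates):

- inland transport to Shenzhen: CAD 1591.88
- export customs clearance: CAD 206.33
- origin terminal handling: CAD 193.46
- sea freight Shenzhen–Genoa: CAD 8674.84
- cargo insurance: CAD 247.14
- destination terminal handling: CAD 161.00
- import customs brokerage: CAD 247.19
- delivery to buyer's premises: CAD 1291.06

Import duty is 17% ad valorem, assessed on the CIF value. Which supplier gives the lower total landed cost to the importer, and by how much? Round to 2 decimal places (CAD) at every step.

Supplier A (CIF):
The CIF price already equals the CIF value: 228943.60
Import duty = 228943.60 × 17% = 38920.41
Buyer bears (A): 161.00 + 247.19 + 1291.06 = 1699.25
Landed cost (A) = invoice 228943.60 + 1699.25 + duty 38920.41 = 269563.26
Supplier B (FOB):
CIF value = FOB price + freight + insurance = 243656.07 + 8674.84 + 247.14 = 252578.05
Import duty = 252578.05 × 17% = 42938.27
Buyer bears (B): 8674.84 + 247.14 + 161.00 + 247.19 + 1291.06 = 10621.23
Landed cost (B) = invoice 243656.07 + 10621.23 + duty 42938.27 = 297215.57
Difference = |269563.26 − 297215.57| = 27652.31

Supplier A is cheaper by CAD 27652.31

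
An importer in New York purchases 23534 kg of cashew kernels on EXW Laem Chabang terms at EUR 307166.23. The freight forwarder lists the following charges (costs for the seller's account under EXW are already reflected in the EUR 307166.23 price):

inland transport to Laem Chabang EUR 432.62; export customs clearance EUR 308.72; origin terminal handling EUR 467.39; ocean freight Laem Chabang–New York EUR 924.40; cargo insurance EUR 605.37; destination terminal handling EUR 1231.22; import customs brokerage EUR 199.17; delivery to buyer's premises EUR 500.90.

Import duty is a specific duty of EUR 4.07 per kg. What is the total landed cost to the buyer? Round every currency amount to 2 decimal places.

Total landed cost: EUR 407619.40

EXW: the seller makes goods available at their premises; the buyer bears all onward costs.
CIF value = EXW price + inland to port + export clearance + origin terminal + freight + insurance = 307166.23 + 432.62 + 308.72 + 467.39 + 924.40 + 605.37 = 309904.73
Import duty = 23534 × 4.07 = 95783.38
Buyer bears: inland to port 432.62 + export clearance 308.72 + origin terminal 467.39 + freight 924.40 + insurance 605.37 + destination terminal 1231.22 + brokerage 199.17 + delivery 500.90 + duty 95783.38 = 100453.17
Landed cost = invoice 307166.23 + 100453.17 = 407619.40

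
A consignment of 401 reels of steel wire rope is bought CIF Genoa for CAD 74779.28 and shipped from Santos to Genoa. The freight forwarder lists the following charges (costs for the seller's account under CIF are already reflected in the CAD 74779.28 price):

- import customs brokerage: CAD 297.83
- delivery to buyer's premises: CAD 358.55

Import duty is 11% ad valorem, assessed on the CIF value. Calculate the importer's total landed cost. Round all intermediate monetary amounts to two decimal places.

Total landed cost: CAD 83661.38

CIF: the seller pays costs through ocean freight and marine insurance to the destination port.
The CIF price already equals the CIF value: 74779.28
Import duty = 74779.28 × 11% = 8225.72
Buyer bears: brokerage 297.83 + delivery 358.55 + duty 8225.72 = 8882.10
Landed cost = invoice 74779.28 + 8882.10 = 83661.38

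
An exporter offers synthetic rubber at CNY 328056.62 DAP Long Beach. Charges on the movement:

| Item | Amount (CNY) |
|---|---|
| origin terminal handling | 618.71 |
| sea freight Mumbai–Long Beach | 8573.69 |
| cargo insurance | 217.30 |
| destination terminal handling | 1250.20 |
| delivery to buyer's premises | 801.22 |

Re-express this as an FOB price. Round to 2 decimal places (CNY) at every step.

FOB price: CNY 317214.21

Not relevant to the conversion: origin terminal — on the seller under both DAP and FOB; already in the DAP price and stays in the FOB price.
From DAP to FOB, the seller no longer bears: freight, insurance, destination terminal, delivery.
FOB price = 328056.62 − 8573.69 − 217.30 − 1250.20 − 801.22 = 317214.21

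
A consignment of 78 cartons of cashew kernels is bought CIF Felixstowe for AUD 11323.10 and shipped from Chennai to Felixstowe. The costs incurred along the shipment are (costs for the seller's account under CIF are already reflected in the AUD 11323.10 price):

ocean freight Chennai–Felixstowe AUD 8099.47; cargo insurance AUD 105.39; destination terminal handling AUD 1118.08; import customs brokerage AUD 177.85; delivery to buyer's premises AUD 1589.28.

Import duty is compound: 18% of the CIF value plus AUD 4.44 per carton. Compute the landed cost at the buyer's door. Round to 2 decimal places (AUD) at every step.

CIF: the seller pays costs through ocean freight and marine insurance to the destination port.
Already in the invoice (seller's account under CIF): freight, insurance — exclude.
The CIF price already equals the CIF value: 11323.10
Ad valorem component: 11323.10 × 18% = 2038.16
Specific component: 78 × 4.44 = 346.32
Import duty = 2038.16 + 346.32 = 2384.48
Buyer bears: destination terminal 1118.08 + brokerage 177.85 + delivery 1589.28 + duty 2384.48 = 5269.69
Landed cost = invoice 11323.10 + 5269.69 = 16592.79

Total landed cost: AUD 16592.79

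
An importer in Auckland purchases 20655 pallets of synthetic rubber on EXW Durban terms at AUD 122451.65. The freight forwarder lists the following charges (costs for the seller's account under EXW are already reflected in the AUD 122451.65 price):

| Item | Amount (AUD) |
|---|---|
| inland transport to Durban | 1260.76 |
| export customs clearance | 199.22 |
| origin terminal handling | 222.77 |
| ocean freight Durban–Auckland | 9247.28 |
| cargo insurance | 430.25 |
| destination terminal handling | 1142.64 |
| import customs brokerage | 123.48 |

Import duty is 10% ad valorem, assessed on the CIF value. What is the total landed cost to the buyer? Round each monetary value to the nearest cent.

EXW: the seller makes goods available at their premises; the buyer bears all onward costs.
CIF value = EXW price + inland to port + export clearance + origin terminal + freight + insurance = 122451.65 + 1260.76 + 199.22 + 222.77 + 9247.28 + 430.25 = 133811.93
Import duty = 133811.93 × 10% = 13381.19
Buyer bears: inland to port 1260.76 + export clearance 199.22 + origin terminal 222.77 + freight 9247.28 + insurance 430.25 + destination terminal 1142.64 + brokerage 123.48 + duty 13381.19 = 26007.59
Landed cost = invoice 122451.65 + 26007.59 = 148459.24

Total landed cost: AUD 148459.24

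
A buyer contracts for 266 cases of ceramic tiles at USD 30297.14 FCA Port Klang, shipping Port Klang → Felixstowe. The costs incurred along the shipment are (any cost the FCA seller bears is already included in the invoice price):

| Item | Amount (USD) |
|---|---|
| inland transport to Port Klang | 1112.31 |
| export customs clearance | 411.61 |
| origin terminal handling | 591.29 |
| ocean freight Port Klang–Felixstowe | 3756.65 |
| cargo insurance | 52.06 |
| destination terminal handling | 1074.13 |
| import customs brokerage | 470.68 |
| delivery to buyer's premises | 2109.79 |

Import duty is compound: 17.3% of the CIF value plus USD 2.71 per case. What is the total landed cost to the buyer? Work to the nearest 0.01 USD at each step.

FCA: the seller delivers export-cleared goods to the carrier; the buyer bears costs from that point.
Already in the invoice (seller's account under FCA): inland to port, export clearance — exclude.
CIF value = FCA price + origin terminal + freight + insurance = 30297.14 + 591.29 + 3756.65 + 52.06 = 34697.14
Ad valorem component: 34697.14 × 17.3% = 6002.61
Specific component: 266 × 2.71 = 720.86
Import duty = 6002.61 + 720.86 = 6723.47
Buyer bears: origin terminal 591.29 + freight 3756.65 + insurance 52.06 + destination terminal 1074.13 + brokerage 470.68 + delivery 2109.79 + duty 6723.47 = 14778.07
Landed cost = invoice 30297.14 + 14778.07 = 45075.21

Total landed cost: USD 45075.21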